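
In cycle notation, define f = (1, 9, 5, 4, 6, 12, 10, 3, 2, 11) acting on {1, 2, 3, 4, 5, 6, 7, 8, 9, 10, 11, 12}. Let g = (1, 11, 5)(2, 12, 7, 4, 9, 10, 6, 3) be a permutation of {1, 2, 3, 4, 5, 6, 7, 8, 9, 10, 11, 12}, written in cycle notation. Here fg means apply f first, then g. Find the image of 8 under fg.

(fg)(8) = g(f(8)). f(8) = 8, then g(8) = 8. So (fg)(8) = 8.

8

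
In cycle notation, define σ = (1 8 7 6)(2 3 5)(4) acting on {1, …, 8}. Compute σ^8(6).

6

6 lies in the 4-cycle (1 8 7 6).
On a 4-cycle, σ^4 is the identity, so σ^8 = σ^0 there (8 ≡ 0 mod 4).
So σ^8(6) = 6.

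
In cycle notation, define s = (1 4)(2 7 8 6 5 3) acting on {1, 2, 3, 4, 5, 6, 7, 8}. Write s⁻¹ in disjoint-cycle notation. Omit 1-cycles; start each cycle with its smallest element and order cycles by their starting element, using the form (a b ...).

(1 4)(2 3 5 6 8 7)

Inverting a permutation written in cycle notation just reverses the order within every cycle.
After reversing and putting each cycle's least element first, s⁻¹ = (1 4)(2 3 5 6 8 7).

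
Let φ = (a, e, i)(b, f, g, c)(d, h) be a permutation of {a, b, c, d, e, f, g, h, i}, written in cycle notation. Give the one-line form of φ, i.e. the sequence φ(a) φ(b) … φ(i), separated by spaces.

e f b h i g c d a

Image by image: a→e, b→f, c→b, d→h, e→i, f→g, g→c, h→d, i→a.
Listing these in domain order gives e f b h i g c d a.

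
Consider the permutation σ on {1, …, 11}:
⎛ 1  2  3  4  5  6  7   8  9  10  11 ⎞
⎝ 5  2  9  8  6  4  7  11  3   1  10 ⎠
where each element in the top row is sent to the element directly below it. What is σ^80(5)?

8

Tracing 5 → 6 → … returns to 5 after 7 steps, so 5 lies in a 7-cycle (1 5 6 4 8 11 10).
On a 7-cycle, σ^7 is the identity, so σ^80 = σ^3 there (80 ≡ 3 mod 7).
Advancing 3 steps from 5: 5 → 6 → 4 → 8.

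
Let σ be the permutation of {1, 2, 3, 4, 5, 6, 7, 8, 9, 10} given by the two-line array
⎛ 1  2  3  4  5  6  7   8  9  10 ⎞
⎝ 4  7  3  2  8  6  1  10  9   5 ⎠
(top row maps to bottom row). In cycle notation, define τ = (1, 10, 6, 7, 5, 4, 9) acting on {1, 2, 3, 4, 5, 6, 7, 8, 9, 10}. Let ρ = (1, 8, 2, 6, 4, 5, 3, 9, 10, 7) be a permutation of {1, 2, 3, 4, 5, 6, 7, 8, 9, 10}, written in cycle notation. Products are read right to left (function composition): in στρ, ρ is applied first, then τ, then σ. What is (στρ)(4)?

2

(στρ)(4) = σ(τ(ρ(4))). ρ(4) = 5, then τ(5) = 4, then σ(4) = 2, so the result is 2.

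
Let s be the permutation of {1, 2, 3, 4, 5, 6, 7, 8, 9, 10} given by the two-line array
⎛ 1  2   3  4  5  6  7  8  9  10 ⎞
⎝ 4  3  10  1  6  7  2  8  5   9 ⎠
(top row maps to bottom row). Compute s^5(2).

6

Tracing 2 → 3 → … returns to 2 after 7 steps, so 2 lies in a 7-cycle (2 3 10 9 5 6 7).
Advancing 5 steps from 2: 2 → 3 → 10 → 9 → 5 → 6.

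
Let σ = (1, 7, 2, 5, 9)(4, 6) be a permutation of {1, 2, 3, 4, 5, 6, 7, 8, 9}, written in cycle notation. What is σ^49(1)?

1 lies in the 5-cycle (1, 7, 2, 5, 9).
Powers repeat with period 5 on this cycle, and 49 mod 5 = 4, so σ^49(1) = σ^4(1).
Stepping 4 places around the cycle: 1 → 7 → 2 → 5 → 9.

9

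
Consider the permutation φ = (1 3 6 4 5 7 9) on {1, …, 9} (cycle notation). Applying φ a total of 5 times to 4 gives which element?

3

4 lies in the 7-cycle (1 3 6 4 5 7 9).
Stepping 5 places around the cycle: 4 → 5 → 7 → 9 → 1 → 3.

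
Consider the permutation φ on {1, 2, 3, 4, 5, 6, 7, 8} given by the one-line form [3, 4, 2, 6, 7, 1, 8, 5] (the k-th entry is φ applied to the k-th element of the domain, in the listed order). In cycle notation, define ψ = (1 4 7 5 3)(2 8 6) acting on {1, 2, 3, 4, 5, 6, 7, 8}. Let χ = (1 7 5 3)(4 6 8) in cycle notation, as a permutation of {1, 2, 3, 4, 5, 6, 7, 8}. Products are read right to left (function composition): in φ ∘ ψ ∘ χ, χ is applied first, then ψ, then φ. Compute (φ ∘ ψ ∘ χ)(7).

2

(φ ∘ ψ ∘ χ)(7) = φ(ψ(χ(7))). χ(7) = 5, then ψ(5) = 3, then φ(3) = 2, so the result is 2.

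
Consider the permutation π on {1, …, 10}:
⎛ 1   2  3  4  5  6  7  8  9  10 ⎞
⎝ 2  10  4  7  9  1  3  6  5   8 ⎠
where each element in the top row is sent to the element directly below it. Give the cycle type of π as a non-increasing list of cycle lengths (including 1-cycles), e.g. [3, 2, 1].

The disjoint cycles are (1, 2, 10, 8, 6)(3, 4, 7)(5, 9), with lengths 5, 3, 2 in non-increasing order.

[5, 3, 2]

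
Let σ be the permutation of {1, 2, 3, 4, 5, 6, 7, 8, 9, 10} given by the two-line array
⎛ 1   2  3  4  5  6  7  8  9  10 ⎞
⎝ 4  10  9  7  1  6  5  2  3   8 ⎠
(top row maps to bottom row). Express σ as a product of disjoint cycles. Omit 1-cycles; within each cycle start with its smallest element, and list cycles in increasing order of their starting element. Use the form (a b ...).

(1 4 7 5)(2 10 8)(3 9)

From 1: 1 → 4 → 7 → 5 → 1, closing the cycle (1 4 7 5).
Repeating from the next unused element and collecting all non-trivial cycles gives (1 4 7 5)(2 10 8)(3 9).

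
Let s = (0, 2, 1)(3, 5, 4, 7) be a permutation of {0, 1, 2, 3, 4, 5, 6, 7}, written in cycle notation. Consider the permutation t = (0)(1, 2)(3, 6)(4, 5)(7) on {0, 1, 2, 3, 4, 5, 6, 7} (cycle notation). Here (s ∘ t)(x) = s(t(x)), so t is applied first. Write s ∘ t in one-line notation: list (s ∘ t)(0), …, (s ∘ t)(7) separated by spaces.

2 1 0 6 4 7 5 3

Chase each element through t then s: 0 → 0 → 2; 1 → 2 → 1; 2 → 1 → 0; 3 → 6 → 6; 4 → 5 → 4; 5 → 4 → 7; 6 → 3 → 5; 7 → 7 → 3.
So s ∘ t in one-line form is 2 1 0 6 4 7 5 3.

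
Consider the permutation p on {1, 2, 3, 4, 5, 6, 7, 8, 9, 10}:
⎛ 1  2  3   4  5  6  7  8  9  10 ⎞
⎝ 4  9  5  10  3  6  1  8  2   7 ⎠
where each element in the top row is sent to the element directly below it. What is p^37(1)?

Tracing 1 → 4 → … returns to 1 after 4 steps, so 1 lies in a 4-cycle (1 4 10 7).
Since the cycle has length 4, p^37 acts on it the same as p^1 (37 mod 4 = 1).
Advancing 1 step from 1: 1 → 4.

4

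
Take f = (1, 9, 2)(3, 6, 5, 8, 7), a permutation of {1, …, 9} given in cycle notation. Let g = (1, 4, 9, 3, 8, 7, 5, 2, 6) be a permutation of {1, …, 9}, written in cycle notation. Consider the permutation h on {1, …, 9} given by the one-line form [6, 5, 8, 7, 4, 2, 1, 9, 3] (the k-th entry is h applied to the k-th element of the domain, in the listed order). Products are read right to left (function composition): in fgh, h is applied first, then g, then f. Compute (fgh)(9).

7

Apply the permutations in order: h(9) = 3, then g(3) = 8, then f(8) = 7. So (fgh)(9) = 7.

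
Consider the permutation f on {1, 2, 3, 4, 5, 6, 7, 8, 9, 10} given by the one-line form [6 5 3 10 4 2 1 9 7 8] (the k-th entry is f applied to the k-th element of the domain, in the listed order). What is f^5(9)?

5

Tracing 9 → 7 → … returns to 9 after 9 steps, so 9 lies in a 9-cycle (1 6 2 5 4 10 8 9 7).
Stepping 5 places around the cycle: 9 → 7 → 1 → 6 → 2 → 5.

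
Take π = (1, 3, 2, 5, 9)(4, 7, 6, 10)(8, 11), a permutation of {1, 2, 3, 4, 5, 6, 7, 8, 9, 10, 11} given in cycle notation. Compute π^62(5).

1

5 lies in the 5-cycle (1, 3, 2, 5, 9).
Powers repeat with period 5 on this cycle, and 62 mod 5 = 2, so π^62(5) = π^2(5).
Stepping 2 places around the cycle: 5 → 9 → 1.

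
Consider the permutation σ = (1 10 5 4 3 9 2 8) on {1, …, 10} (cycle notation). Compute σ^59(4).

2

4 lies in the 8-cycle (1 10 5 4 3 9 2 8).
Since the cycle has length 8, σ^59 acts on it the same as σ^3 (59 mod 8 = 3).
Stepping 3 places around the cycle: 4 → 3 → 9 → 2.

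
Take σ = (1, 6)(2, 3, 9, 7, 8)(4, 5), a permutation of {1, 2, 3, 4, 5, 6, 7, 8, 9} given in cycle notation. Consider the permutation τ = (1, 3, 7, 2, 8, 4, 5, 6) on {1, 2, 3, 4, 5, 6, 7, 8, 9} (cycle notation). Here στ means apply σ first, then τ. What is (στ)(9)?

First apply σ: σ(9) = 7, then τ(7) = 2. Thus (στ)(9) = 2.

2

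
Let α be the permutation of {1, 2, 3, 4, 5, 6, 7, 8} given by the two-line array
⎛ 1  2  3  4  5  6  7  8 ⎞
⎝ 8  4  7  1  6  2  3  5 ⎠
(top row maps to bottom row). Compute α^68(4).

8

Tracing 4 → 1 → … returns to 4 after 6 steps, so 4 lies in a 6-cycle (1 8 5 6 2 4).
Since the cycle has length 6, α^68 acts on it the same as α^2 (68 mod 6 = 2).
Advancing 2 steps from 4: 4 → 1 → 8.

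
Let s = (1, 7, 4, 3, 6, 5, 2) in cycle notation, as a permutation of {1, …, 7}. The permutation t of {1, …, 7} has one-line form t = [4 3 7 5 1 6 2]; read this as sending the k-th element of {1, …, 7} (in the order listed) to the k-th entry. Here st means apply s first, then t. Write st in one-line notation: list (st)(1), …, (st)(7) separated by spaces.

2 4 6 7 3 1 5

(st)(x) = t(s(x)). Computing each image: t(s(1)) = t(7) = 2, t(s(2)) = t(1) = 4, t(s(3)) = t(6) = 6, t(s(4)) = t(3) = 7, t(s(5)) = t(2) = 3, t(s(6)) = t(5) = 1, t(s(7)) = t(4) = 5.
Hence st = [2 4 6 7 3 1 5].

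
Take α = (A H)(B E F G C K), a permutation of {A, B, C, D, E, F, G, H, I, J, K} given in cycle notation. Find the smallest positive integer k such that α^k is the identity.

6

The cycle type of α is (6, 2, 1, 1, 1).
The order is lcm(6, 2) = 6.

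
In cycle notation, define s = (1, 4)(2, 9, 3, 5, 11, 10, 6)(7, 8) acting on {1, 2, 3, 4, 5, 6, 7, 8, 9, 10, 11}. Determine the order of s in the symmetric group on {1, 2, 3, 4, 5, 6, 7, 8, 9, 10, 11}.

The disjoint cycles have lengths 7, 2, 2.
The order is lcm(7, 2, 2) = 14.

14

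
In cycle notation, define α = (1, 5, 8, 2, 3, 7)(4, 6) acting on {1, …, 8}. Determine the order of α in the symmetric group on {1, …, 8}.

6

The cycle type of α is (6, 2).
Since disjoint cycles commute, ord(α) = lcm(6, 2) = 6.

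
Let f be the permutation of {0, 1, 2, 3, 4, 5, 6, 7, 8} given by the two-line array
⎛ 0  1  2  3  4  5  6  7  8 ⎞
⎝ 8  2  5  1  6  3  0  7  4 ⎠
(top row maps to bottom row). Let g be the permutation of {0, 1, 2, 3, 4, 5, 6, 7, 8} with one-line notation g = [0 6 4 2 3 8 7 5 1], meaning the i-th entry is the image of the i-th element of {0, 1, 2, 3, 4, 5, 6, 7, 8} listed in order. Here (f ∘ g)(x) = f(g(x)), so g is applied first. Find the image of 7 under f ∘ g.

3

g(7) = 5, then f(5) = 3; composing gives (f ∘ g)(7) = 3.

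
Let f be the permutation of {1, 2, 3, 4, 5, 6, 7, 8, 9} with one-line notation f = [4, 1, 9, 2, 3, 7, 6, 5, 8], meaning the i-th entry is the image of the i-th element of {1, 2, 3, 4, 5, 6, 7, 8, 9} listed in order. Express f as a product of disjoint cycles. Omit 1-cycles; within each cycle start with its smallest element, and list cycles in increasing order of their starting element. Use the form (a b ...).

Iterating f from 1 gives 1 → 4 → 2 → 1; that is the 3-cycle (1 4 2).
Continuing from each remaining unvisited element yields (1 4 2)(3 9 8 5)(6 7).

(1 4 2)(3 9 8 5)(6 7)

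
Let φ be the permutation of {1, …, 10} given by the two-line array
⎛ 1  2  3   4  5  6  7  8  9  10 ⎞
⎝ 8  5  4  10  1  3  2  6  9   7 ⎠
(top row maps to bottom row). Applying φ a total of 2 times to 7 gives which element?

Tracing 7 → 2 → … returns to 7 after 9 steps, so 7 lies in a 9-cycle (1, 8, 6, 3, 4, 10, 7, 2, 5).
Advancing 2 steps from 7: 7 → 2 → 5.

5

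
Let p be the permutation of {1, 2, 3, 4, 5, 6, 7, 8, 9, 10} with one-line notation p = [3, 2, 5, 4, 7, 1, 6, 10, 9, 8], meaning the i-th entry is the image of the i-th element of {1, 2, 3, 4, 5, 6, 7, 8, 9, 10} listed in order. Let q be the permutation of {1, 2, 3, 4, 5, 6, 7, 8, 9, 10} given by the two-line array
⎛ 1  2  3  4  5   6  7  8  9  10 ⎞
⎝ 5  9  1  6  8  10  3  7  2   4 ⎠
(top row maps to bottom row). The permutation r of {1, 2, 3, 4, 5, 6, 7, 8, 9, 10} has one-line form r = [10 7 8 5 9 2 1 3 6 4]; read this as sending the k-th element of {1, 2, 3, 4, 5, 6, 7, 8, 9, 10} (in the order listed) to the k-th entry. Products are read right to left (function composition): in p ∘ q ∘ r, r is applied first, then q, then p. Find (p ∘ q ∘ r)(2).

5

(p ∘ q ∘ r)(2) = p(q(r(2))). r(2) = 7, then q(7) = 3, then p(3) = 5, so the result is 5.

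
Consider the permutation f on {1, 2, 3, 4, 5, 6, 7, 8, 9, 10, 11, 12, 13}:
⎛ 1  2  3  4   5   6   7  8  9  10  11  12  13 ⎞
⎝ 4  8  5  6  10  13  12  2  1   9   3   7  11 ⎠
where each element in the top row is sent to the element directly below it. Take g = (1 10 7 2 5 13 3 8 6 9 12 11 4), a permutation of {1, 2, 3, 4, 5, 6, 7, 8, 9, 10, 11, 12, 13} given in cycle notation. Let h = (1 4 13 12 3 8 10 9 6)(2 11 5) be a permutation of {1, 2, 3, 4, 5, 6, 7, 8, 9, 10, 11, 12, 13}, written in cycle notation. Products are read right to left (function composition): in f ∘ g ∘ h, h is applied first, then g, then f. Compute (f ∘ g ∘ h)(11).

11

Chase 11: h(11) = 5; g(5) = 13; f(13) = 11. Hence (f ∘ g ∘ h)(11) = 11.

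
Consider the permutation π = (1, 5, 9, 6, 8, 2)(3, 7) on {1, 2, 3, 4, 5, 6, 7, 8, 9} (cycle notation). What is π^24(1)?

1

1 lies in the 6-cycle (1, 5, 9, 6, 8, 2).
On a 6-cycle, π^6 is the identity, so π^24 = π^0 there (24 ≡ 0 mod 6).
So π^24(1) = 1.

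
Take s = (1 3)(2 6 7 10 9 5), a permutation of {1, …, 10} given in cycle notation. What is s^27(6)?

6 lies in the 6-cycle (2 6 7 10 9 5).
Powers repeat with period 6 on this cycle, and 27 mod 6 = 3, so s^27(6) = s^3(6).
Stepping 3 places around the cycle: 6 → 7 → 10 → 9.

9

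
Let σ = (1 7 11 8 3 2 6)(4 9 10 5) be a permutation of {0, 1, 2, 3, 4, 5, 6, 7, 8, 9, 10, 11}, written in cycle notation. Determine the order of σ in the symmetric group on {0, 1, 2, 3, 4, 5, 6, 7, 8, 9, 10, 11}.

The disjoint cycles have lengths 7, 4, 1.
The order is lcm(7, 4) = 28.

28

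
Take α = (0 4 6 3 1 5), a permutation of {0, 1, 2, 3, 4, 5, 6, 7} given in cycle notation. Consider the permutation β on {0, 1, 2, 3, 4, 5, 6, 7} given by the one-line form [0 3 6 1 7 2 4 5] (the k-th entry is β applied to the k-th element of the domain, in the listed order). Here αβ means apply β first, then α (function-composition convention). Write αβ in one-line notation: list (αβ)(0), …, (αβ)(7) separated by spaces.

4 1 3 5 7 2 6 0

Chase each element through β then α: 0 → 0 → 4; 1 → 3 → 1; 2 → 6 → 3; 3 → 1 → 5; 4 → 7 → 7; 5 → 2 → 2; 6 → 4 → 6; 7 → 5 → 0.
So αβ in one-line form is 4 1 3 5 7 2 6 0.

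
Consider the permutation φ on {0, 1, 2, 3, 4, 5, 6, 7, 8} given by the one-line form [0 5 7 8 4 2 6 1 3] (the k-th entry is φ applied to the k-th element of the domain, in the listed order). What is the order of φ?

4

Writing φ as disjoint cycles, the cycle lengths are 4, 2, 1, 1, 1.
The order of φ is the least common multiple of its cycle lengths: lcm(4, 2) = 4.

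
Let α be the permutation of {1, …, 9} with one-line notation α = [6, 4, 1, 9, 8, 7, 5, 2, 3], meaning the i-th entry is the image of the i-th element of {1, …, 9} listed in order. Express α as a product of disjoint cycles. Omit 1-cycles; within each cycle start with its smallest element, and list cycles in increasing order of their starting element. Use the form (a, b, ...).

Start at 1 and follow images: 1 → 6 → 7 → 5 → 8 → 2 → 4 → 9 → 3 → 1, giving the cycle (1, 6, 7, 5, 8, 2, 4, 9, 3).
Continuing from each remaining unvisited element yields (1, 6, 7, 5, 8, 2, 4, 9, 3).

(1, 6, 7, 5, 8, 2, 4, 9, 3)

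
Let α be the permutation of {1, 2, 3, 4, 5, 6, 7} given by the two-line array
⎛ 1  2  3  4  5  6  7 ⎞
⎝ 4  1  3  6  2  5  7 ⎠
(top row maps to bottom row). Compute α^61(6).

5

Tracing 6 → 5 → … returns to 6 after 5 steps, so 6 lies in a 5-cycle (1, 4, 6, 5, 2).
On a 5-cycle, α^5 is the identity, so α^61 = α^1 there (61 ≡ 1 mod 5).
Stepping 1 place around the cycle: 6 → 5.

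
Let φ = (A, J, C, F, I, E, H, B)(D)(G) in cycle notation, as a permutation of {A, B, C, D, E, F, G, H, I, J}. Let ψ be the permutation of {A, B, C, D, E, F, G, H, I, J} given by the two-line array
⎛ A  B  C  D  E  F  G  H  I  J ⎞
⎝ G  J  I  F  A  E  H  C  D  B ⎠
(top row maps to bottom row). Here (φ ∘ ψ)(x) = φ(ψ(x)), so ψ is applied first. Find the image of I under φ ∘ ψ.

First apply ψ: ψ(I) = D, then φ(D) = D. Thus (φ ∘ ψ)(I) = D.

D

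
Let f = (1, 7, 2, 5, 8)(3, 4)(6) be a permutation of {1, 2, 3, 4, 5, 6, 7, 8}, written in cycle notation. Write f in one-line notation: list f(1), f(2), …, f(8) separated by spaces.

Image by image: 1↦7, 2↦5, 3↦4, 4↦3, 5↦8, 6↦6, 7↦2, 8↦1.
Listing these in domain order gives 7 5 4 3 8 6 2 1.

7 5 4 3 8 6 2 1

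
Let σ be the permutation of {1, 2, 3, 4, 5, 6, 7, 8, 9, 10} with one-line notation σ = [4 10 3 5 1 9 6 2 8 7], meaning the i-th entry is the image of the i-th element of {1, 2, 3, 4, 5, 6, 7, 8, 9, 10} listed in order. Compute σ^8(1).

5

Tracing 1 → 4 → … returns to 1 after 3 steps, so 1 lies in a 3-cycle (1, 4, 5).
Since the cycle has length 3, σ^8 acts on it the same as σ^2 (8 mod 3 = 2).
Stepping 2 places around the cycle: 1 → 4 → 5.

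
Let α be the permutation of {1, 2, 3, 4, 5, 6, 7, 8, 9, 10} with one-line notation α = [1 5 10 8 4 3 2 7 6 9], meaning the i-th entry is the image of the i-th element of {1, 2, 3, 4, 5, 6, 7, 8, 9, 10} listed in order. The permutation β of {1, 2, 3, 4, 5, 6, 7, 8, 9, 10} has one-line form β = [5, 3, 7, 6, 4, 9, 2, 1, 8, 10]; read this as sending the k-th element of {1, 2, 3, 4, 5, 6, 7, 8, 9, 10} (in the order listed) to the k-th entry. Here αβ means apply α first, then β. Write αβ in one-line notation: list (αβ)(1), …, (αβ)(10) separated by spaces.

Chase each element through α then β: 1 → 1 → 5; 2 → 5 → 4; 3 → 10 → 10; 4 → 8 → 1; 5 → 4 → 6; 6 → 3 → 7; 7 → 2 → 3; 8 → 7 → 2; 9 → 6 → 9; 10 → 9 → 8.
So αβ in one-line form is 5 4 10 1 6 7 3 2 9 8.

5 4 10 1 6 7 3 2 9 8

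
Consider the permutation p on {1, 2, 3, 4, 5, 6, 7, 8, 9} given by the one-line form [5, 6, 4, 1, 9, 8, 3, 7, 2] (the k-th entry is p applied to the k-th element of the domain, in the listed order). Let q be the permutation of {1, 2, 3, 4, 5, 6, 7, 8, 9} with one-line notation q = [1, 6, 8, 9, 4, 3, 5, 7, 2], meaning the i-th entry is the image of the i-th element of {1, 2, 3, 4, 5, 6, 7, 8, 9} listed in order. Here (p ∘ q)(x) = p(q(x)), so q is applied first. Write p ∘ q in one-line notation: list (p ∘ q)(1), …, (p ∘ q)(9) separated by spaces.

For each element, apply q then p: 1 → 1 → 5; 2 → 6 → 8; 3 → 8 → 7; 4 → 9 → 2; 5 → 4 → 1; 6 → 3 → 4; 7 → 5 → 9; 8 → 7 → 3; 9 → 2 → 6.
Collecting the images, p ∘ q = [5 8 7 2 1 4 9 3 6].

5 8 7 2 1 4 9 3 6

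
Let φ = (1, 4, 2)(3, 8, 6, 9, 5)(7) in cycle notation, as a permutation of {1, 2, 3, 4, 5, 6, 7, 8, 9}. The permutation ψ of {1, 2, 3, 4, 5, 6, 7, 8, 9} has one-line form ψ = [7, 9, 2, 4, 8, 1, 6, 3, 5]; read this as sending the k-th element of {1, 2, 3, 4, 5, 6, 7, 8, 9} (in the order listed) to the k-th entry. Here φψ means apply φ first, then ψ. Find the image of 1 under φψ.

φ(1) = 4, then ψ(4) = 4; composing gives (φψ)(1) = 4.

4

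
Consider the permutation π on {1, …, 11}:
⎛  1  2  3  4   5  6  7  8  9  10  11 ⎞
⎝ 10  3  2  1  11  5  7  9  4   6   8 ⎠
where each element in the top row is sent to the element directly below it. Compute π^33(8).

Tracing 8 → 9 → … returns to 8 after 8 steps, so 8 lies in an 8-cycle (1 10 6 5 11 8 9 4).
Powers repeat with period 8 on this cycle, and 33 mod 8 = 1, so π^33(8) = π^1(8).
Stepping 1 place around the cycle: 8 → 9.

9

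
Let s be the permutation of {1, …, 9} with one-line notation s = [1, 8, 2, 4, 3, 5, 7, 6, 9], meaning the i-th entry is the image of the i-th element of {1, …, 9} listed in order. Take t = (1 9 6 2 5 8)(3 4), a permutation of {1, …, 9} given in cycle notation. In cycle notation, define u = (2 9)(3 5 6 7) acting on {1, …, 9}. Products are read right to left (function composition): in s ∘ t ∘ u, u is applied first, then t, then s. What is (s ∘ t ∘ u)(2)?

5

Chase 2: u(2) = 9; t(9) = 6; s(6) = 5. Hence (s ∘ t ∘ u)(2) = 5.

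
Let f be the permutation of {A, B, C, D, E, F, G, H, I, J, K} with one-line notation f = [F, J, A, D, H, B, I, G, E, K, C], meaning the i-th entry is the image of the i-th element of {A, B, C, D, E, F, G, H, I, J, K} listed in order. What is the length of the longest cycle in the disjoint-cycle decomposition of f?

6

Decomposing into disjoint cycles gives (A, F, B, J, K, C)(E, H, G, I); the longest has length 6.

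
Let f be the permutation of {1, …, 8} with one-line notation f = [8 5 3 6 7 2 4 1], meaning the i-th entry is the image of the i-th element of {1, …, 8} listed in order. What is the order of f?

Writing f as disjoint cycles, the cycle lengths are 5, 2, 1.
Since disjoint cycles commute, ord(f) = lcm(5, 2) = 10.

10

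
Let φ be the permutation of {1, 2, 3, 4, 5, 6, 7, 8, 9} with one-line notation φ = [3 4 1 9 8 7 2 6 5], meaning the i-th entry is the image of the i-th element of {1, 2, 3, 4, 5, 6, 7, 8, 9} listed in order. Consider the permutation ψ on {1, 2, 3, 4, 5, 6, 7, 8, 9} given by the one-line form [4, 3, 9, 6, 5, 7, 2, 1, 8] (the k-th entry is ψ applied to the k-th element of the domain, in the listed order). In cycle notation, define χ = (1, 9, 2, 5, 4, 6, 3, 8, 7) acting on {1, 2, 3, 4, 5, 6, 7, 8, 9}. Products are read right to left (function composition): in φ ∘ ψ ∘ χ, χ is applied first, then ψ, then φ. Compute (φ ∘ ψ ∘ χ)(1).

(φ ∘ ψ ∘ χ)(1) = φ(ψ(χ(1))). χ(1) = 9, then ψ(9) = 8, then φ(8) = 6, so the result is 6.

6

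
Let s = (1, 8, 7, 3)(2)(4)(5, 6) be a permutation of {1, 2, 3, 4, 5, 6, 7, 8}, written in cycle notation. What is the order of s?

The disjoint cycles have lengths 4, 2, 1, 1.
Since disjoint cycles commute, ord(s) = lcm(4, 2) = 4.

4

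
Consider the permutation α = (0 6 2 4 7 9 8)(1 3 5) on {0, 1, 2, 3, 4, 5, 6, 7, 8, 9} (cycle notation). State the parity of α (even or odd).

The cycle lengths are 7, 3.
A cycle is odd iff its length is even; α has 0 even-length cycles, so sgn(α) = (−1)^0 and α is even.

even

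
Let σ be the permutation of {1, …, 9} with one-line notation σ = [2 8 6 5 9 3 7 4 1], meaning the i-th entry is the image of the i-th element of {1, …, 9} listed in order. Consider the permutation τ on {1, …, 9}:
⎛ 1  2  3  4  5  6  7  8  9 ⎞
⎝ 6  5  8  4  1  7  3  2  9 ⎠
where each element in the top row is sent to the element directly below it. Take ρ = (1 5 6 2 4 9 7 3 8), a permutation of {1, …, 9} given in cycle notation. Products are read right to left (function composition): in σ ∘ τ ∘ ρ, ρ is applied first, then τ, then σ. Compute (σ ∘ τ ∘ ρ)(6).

Chase 6: ρ(6) = 2; τ(2) = 5; σ(5) = 9. Hence (σ ∘ τ ∘ ρ)(6) = 9.

9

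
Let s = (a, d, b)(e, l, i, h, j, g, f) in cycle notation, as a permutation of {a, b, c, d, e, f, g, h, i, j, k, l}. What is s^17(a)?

b

a lies in the 3-cycle (a, d, b).
Powers repeat with period 3 on this cycle, and 17 mod 3 = 2, so s^17(a) = s^2(a).
Stepping 2 places around the cycle: a → d → b.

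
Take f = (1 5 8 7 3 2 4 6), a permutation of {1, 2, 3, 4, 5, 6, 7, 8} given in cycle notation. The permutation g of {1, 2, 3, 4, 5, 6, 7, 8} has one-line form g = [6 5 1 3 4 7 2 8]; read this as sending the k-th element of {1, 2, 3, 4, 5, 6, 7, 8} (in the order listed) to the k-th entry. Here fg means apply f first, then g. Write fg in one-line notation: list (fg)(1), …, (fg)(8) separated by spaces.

For each element, apply f then g: 1 → 5 → 4; 2 → 4 → 3; 3 → 2 → 5; 4 → 6 → 7; 5 → 8 → 8; 6 → 1 → 6; 7 → 3 → 1; 8 → 7 → 2.
So fg in one-line form is 4 3 5 7 8 6 1 2.

4 3 5 7 8 6 1 2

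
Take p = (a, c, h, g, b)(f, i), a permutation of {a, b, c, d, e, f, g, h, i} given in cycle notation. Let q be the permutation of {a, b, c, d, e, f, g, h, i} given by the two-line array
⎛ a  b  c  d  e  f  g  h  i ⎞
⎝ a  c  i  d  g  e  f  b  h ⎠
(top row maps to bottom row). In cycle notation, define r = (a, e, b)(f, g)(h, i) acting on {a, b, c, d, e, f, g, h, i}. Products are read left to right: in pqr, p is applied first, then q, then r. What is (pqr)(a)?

h

Apply the permutations in order: p(a) = c, then q(c) = i, then r(i) = h. So (pqr)(a) = h.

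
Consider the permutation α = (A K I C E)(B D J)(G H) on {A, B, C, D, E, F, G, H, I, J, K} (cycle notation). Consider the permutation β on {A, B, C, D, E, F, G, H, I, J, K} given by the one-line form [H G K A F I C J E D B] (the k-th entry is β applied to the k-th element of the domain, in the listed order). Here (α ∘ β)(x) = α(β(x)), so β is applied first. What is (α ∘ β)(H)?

β(H) = J, then α(J) = B; composing gives (α ∘ β)(H) = B.

B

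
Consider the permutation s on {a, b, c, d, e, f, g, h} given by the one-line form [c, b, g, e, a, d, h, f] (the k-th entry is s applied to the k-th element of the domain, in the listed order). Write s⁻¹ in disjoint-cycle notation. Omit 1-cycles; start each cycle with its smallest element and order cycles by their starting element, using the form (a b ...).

(a e d f h g c)

First write s in disjoint cycles: (a c g h f d e).
The inverse reverses every cycle; in canonical form, s⁻¹ = (a e d f h g c).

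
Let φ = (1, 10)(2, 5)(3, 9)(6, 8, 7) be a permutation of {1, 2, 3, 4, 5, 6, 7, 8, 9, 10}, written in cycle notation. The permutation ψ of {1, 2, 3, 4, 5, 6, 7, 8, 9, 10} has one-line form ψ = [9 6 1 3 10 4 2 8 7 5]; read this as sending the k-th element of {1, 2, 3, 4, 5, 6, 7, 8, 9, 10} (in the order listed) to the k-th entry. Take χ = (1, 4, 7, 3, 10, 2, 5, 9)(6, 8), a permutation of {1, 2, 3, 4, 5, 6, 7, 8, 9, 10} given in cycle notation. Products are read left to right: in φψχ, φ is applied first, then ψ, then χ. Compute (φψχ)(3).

3

(φψχ)(3) = χ(ψ(φ(3))). φ(3) = 9, then ψ(9) = 7, then χ(7) = 3, so the result is 3.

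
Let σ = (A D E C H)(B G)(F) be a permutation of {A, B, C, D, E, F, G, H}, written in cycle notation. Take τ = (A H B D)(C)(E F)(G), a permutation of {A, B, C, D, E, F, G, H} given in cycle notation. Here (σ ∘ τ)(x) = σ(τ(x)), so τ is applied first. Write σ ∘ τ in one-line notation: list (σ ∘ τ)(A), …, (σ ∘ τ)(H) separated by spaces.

(σ ∘ τ)(x) = σ(τ(x)). Computing each image: σ(τ(A)) = σ(H) = A, σ(τ(B)) = σ(D) = E, σ(τ(C)) = σ(C) = H, σ(τ(D)) = σ(A) = D, σ(τ(E)) = σ(F) = F, σ(τ(F)) = σ(E) = C, σ(τ(G)) = σ(G) = B, σ(τ(H)) = σ(B) = G.
Hence σ ∘ τ = [A E H D F C B G].

A E H D F C B G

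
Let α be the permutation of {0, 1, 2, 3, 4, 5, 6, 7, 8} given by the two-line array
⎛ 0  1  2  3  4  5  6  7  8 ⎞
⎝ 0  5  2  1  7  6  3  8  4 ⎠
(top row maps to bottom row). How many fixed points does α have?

The fixed points (elements with α(x) = x) are {0, 2}, so there are 2.

2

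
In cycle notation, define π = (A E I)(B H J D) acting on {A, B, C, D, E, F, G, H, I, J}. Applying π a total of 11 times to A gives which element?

A lies in the 3-cycle (A E I).
On a 3-cycle, π^3 is the identity, so π^11 = π^2 there (11 ≡ 2 mod 3).
Stepping 2 places around the cycle: A → E → I.

I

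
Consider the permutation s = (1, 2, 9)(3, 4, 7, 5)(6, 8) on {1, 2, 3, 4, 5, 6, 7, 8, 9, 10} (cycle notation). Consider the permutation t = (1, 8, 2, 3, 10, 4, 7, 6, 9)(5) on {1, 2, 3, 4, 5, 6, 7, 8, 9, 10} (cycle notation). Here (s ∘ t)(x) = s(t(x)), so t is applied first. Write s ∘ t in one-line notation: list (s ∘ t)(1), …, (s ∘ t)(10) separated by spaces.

(s ∘ t)(x) = s(t(x)). Computing each image: s(t(1)) = s(8) = 6, s(t(2)) = s(3) = 4, s(t(3)) = s(10) = 10, s(t(4)) = s(7) = 5, s(t(5)) = s(5) = 3, s(t(6)) = s(9) = 1, s(t(7)) = s(6) = 8, s(t(8)) = s(2) = 9, s(t(9)) = s(1) = 2, s(t(10)) = s(4) = 7.
Hence s ∘ t = [6 4 10 5 3 1 8 9 2 7].

6 4 10 5 3 1 8 9 2 7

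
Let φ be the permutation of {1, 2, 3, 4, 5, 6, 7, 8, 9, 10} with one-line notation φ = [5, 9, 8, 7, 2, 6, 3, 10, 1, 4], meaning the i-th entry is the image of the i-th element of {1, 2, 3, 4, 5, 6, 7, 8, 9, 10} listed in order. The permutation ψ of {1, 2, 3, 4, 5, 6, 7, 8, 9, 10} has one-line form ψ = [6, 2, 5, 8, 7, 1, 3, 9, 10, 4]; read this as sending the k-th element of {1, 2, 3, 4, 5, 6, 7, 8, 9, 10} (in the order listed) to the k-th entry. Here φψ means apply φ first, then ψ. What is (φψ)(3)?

First apply φ: φ(3) = 8, then ψ(8) = 9. Thus (φψ)(3) = 9.

9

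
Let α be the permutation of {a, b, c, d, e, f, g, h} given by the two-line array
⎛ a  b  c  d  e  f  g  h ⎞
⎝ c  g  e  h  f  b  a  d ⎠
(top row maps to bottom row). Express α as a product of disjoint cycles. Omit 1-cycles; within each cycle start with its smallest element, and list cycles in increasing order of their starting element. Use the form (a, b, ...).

From a: a → c → e → f → b → g → a, closing the cycle (a, c, e, f, b, g).
Continuing from each remaining unvisited element yields (a, c, e, f, b, g)(d, h).

(a, c, e, f, b, g)(d, h)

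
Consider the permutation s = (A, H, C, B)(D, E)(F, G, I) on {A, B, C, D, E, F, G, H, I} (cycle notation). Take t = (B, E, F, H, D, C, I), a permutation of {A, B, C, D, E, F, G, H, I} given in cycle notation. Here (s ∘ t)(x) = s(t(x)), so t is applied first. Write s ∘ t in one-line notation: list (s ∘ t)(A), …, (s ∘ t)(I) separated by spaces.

H D F B G C I E A

(s ∘ t)(x) = s(t(x)). Computing each image: s(t(A)) = s(A) = H, s(t(B)) = s(E) = D, s(t(C)) = s(I) = F, s(t(D)) = s(C) = B, s(t(E)) = s(F) = G, s(t(F)) = s(H) = C, s(t(G)) = s(G) = I, s(t(H)) = s(D) = E, s(t(I)) = s(B) = A.
Hence s ∘ t = [H D F B G C I E A].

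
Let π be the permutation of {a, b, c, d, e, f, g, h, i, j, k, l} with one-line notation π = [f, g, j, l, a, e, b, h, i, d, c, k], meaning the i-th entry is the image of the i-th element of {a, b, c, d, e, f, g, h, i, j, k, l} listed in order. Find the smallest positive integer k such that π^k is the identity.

Decomposing into disjoint cycles gives cycle lengths 5, 3, 2, 1, 1.
The order of π is the least common multiple of its cycle lengths: lcm(5, 3, 2) = 30.

30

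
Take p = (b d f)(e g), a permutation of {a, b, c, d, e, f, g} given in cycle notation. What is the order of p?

The cycle type of p is (3, 2, 1, 1).
Since disjoint cycles commute, ord(p) = lcm(3, 2) = 6.

6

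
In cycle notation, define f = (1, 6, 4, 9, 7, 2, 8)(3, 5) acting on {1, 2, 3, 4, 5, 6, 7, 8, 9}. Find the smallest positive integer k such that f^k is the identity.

The cycle type of f is (7, 2).
The order of f is the least common multiple of its cycle lengths: lcm(7, 2) = 14.

14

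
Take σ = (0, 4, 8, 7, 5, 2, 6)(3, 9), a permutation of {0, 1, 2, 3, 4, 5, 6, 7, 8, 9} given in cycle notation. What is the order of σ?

14

The cycle type of σ is (7, 2, 1).
The order of σ is the least common multiple of its cycle lengths: lcm(7, 2) = 14.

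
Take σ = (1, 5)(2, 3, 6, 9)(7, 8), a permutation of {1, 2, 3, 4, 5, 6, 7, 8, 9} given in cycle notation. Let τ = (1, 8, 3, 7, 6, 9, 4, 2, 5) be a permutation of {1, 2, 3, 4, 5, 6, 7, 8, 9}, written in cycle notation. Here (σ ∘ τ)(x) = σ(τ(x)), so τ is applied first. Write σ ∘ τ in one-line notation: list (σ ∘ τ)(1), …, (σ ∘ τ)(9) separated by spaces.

(σ ∘ τ)(x) = σ(τ(x)). Computing each image: σ(τ(1)) = σ(8) = 7, σ(τ(2)) = σ(5) = 1, σ(τ(3)) = σ(7) = 8, σ(τ(4)) = σ(2) = 3, σ(τ(5)) = σ(1) = 5, σ(τ(6)) = σ(9) = 2, σ(τ(7)) = σ(6) = 9, σ(τ(8)) = σ(3) = 6, σ(τ(9)) = σ(4) = 4.
Hence σ ∘ τ = [7 1 8 3 5 2 9 6 4].

7 1 8 3 5 2 9 6 4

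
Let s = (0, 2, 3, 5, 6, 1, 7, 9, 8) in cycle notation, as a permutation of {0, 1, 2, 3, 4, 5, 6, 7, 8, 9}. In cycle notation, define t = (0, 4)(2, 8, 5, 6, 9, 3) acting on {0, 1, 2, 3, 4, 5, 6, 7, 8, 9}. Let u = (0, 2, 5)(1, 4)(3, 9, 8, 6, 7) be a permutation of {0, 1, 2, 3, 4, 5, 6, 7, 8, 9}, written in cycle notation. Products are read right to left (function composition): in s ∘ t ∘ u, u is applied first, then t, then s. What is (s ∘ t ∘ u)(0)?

Apply the permutations in order: u(0) = 2, then t(2) = 8, then s(8) = 0. So (s ∘ t ∘ u)(0) = 0.

0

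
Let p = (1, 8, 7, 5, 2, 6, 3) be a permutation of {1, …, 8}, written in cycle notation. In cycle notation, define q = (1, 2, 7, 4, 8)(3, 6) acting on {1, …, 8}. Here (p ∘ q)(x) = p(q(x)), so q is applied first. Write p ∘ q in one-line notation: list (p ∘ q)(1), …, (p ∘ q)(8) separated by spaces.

6 5 3 7 2 1 4 8

Chase each element through q then p: 1 → 2 → 6; 2 → 7 → 5; 3 → 6 → 3; 4 → 8 → 7; 5 → 5 → 2; 6 → 3 → 1; 7 → 4 → 4; 8 → 1 → 8.
Collecting the images, p ∘ q = [6 5 3 7 2 1 4 8].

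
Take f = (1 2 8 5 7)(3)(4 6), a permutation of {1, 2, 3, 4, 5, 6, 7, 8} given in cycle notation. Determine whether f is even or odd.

The cycle lengths are 5, 2, 1.
A cycle of length ℓ contributes ℓ−1 transpositions, so f is a product of 4 + 1 = 5 transpositions — odd.

odd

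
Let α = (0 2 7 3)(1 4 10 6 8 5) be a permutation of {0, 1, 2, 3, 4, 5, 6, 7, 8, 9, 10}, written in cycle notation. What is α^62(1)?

10

1 lies in the 6-cycle (1 4 10 6 8 5).
Since the cycle has length 6, α^62 acts on it the same as α^2 (62 mod 6 = 2).
Stepping 2 places around the cycle: 1 → 4 → 10.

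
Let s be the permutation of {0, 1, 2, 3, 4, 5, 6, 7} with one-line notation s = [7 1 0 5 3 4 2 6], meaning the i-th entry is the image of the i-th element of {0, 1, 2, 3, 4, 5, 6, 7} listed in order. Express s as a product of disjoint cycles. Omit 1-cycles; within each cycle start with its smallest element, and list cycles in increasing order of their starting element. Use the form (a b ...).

Iterating s from 0 gives 0 → 7 → 6 → 2 → 0; that is the 4-cycle (0 7 6 2).
Repeating from the next unused element and collecting all non-trivial cycles gives (0 7 6 2)(3 5 4).

(0 7 6 2)(3 5 4)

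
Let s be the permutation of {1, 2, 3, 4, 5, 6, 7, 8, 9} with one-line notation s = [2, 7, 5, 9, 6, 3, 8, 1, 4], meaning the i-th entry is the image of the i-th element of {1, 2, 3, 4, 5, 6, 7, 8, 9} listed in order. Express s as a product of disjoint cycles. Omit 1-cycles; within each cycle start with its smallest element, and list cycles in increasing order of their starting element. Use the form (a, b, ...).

From 1: 1 → 2 → 7 → 8 → 1, closing the cycle (1, 2, 7, 8).
Repeating from the next unused element and collecting all non-trivial cycles gives (1, 2, 7, 8)(3, 5, 6)(4, 9).

(1, 2, 7, 8)(3, 5, 6)(4, 9)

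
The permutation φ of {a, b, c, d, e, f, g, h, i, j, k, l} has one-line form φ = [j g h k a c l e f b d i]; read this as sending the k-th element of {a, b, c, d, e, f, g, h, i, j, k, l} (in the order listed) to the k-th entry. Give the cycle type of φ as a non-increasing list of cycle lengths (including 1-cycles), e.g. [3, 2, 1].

[10, 2]

The disjoint cycles are (a, j, b, g, l, i, f, c, h, e)(d, k), with lengths 10, 2 in non-increasing order.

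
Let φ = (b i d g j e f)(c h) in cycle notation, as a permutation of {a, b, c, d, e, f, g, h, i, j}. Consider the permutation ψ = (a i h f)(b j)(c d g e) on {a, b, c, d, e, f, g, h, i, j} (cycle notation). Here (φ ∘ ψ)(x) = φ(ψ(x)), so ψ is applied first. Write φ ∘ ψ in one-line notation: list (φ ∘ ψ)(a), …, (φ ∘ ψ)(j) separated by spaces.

d e g j h a f b c i

(φ ∘ ψ)(x) = φ(ψ(x)). Computing each image: φ(ψ(a)) = φ(i) = d, φ(ψ(b)) = φ(j) = e, φ(ψ(c)) = φ(d) = g, φ(ψ(d)) = φ(g) = j, φ(ψ(e)) = φ(c) = h, φ(ψ(f)) = φ(a) = a, φ(ψ(g)) = φ(e) = f, φ(ψ(h)) = φ(f) = b, φ(ψ(i)) = φ(h) = c, φ(ψ(j)) = φ(b) = i.
Hence φ ∘ ψ = [d e g j h a f b c i].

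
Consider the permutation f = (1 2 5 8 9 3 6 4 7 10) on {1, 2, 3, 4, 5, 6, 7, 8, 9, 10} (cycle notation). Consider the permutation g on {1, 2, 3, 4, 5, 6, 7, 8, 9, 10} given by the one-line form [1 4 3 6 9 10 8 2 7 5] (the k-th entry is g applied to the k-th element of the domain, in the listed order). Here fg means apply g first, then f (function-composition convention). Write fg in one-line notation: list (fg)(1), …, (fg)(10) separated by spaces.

(fg)(x) = f(g(x)). Computing each image: f(g(1)) = f(1) = 2, f(g(2)) = f(4) = 7, f(g(3)) = f(3) = 6, f(g(4)) = f(6) = 4, f(g(5)) = f(9) = 3, f(g(6)) = f(10) = 1, f(g(7)) = f(8) = 9, f(g(8)) = f(2) = 5, f(g(9)) = f(7) = 10, f(g(10)) = f(5) = 8.
Hence fg = [2 7 6 4 3 1 9 5 10 8].

2 7 6 4 3 1 9 5 10 8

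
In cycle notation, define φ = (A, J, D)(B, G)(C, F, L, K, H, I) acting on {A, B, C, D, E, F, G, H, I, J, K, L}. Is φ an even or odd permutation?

even

The cycle lengths are 6, 3, 2, 1.
A cycle is odd iff its length is even; φ has 2 even-length cycles, so sgn(φ) = (−1)^2 and φ is even.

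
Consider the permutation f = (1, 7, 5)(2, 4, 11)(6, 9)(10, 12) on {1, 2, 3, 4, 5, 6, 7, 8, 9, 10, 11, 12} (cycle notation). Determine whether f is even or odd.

The cycle lengths are 3, 3, 2, 2, 1, 1.
A cycle is odd iff its length is even; f has 2 even-length cycles, so sgn(f) = (−1)^2 and f is even.

even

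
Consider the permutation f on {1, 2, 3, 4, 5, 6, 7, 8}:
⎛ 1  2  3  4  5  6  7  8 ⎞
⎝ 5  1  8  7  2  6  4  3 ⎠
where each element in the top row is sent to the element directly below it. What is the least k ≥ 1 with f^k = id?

The disjoint-cycle form of f has cycle lengths 3, 2, 2, 1.
The order is lcm(3, 2, 2) = 6.

6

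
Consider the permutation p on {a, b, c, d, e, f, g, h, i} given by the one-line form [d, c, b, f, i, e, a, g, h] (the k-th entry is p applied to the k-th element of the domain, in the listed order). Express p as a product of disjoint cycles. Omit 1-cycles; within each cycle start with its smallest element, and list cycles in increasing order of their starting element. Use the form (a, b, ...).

(a, d, f, e, i, h, g)(b, c)

Iterating p from a gives a → d → f → e → i → h → g → a; that is the 7-cycle (a, d, f, e, i, h, g).
Repeating from the next unused element and collecting all non-trivial cycles gives (a, d, f, e, i, h, g)(b, c).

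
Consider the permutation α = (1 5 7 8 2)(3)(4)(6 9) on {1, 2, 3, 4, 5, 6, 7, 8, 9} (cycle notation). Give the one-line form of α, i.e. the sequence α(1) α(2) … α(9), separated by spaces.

Image by image: 1↦5, 2↦1, 3↦3, 4↦4, 5↦7, 6↦9, 7↦8, 8↦2, 9↦6.
Listing these in domain order gives 5 1 3 4 7 9 8 2 6.

5 1 3 4 7 9 8 2 6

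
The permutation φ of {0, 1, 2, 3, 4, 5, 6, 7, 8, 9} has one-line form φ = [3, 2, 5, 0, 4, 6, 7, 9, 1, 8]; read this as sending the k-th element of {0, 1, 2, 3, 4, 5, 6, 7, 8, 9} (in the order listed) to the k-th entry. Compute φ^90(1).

Tracing 1 → 2 → … returns to 1 after 7 steps, so 1 lies in a 7-cycle (1 2 5 6 7 9 8).
Since the cycle has length 7, φ^90 acts on it the same as φ^6 (90 mod 7 = 6).
Advancing 6 steps from 1: 1 → 2 → 5 → 6 → 7 → 9 → 8.

8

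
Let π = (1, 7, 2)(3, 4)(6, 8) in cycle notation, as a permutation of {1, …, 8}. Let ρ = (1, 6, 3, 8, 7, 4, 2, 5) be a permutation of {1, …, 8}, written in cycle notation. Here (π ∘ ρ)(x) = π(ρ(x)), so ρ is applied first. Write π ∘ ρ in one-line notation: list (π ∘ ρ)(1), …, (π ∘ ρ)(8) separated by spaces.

8 5 6 1 7 4 3 2

(π ∘ ρ)(x) = π(ρ(x)). Computing each image: π(ρ(1)) = π(6) = 8, π(ρ(2)) = π(5) = 5, π(ρ(3)) = π(8) = 6, π(ρ(4)) = π(2) = 1, π(ρ(5)) = π(1) = 7, π(ρ(6)) = π(3) = 4, π(ρ(7)) = π(4) = 3, π(ρ(8)) = π(7) = 2.
Hence π ∘ ρ = [8 5 6 1 7 4 3 2].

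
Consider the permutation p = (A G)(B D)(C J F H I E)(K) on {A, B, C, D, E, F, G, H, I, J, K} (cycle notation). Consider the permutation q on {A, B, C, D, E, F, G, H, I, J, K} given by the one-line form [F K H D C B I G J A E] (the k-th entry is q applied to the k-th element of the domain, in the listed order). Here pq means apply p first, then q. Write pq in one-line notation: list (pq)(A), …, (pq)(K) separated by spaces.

Chase each element through p then q: A → G → I; B → D → D; C → J → A; D → B → K; E → C → H; F → H → G; G → A → F; H → I → J; I → E → C; J → F → B; K → K → E.
So pq in one-line form is I D A K H G F J C B E.

I D A K H G F J C B E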